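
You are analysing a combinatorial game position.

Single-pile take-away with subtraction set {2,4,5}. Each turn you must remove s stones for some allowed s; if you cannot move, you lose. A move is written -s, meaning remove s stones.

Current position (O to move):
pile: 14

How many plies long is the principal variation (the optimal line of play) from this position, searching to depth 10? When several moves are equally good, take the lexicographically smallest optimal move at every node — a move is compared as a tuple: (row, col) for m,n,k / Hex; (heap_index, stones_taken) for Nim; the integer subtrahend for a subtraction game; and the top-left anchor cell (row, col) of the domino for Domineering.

ply 1, O at 14 | -2=-1→12*; -4=-1→10; -5=-1→9
ply 2, X at 12 | -2=-1→10; -4=+1→8*; -5=+1→7
ply 3, O at 8 | -2=-1→6*; -4=-1→4; -5=-1→3
ply 4, X at 6 | -2=-1→4; -4=-1→2; -5=+1→1*
ply 5: 1 is terminal -1 (O); from 14 depth 10

PV length from [14]: 4 plies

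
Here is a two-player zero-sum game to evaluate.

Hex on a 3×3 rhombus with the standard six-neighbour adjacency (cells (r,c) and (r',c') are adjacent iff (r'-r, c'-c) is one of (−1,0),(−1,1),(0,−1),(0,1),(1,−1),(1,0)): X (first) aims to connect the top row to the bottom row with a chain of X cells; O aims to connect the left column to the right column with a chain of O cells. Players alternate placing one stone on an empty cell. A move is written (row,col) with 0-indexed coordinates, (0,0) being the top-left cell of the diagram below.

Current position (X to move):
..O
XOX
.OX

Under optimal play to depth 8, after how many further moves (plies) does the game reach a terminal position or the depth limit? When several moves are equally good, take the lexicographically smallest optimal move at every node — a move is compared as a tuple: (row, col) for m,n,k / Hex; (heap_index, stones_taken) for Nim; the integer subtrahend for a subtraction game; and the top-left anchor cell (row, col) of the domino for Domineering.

PV length from [..O/XOX/.OX]: 3 plies

ply 1, X at ..O/XOX/.OX | (0,0)=-1→X.O/XOX/.OX; (0,1)=-1→.XO/XOX/.OX; (2,0)=+1→..O/XOX/XOX*
ply 2, O at ..O/XOX/XOX | (0,0)=-1→O.O/XOX/XOX*; (0,1)=-1→.OO/XOX/XOX
ply 3, X at O.O/XOX/XOX | (0,1)=+1→OXO/XOX/XOX*
ply 4: OXO/XOX/XOX is terminal -1 (O); from ..O/XOX/.OX depth 8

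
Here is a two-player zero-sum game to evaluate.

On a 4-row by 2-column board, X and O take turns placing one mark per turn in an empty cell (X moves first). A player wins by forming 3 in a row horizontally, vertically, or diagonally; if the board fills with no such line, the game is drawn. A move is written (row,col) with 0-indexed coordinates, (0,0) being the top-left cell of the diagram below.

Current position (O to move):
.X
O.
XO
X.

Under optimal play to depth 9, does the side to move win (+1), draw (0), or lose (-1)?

p1 O@[.X/O./XO/X.]: (0,0)[OX/O./XO/X.]+0* (1,1)[.X/OO/XO/X.]+0 (3,1)[.X/O./XO/XO]+0
p2 X@[OX/O./XO/X.]: (1,1)[OX/OX/XO/X.]+0* (3,1)[OX/O./XO/XX]+0
p3 O@[OX/OX/XO/X.]: (3,1)[OX/OX/XO/XO]+0*
p4 X@[OX/OX/XO/XO] terminal +0; root [.X/O./XO/X.] d9

value(.X/O./XO/X., O) = 0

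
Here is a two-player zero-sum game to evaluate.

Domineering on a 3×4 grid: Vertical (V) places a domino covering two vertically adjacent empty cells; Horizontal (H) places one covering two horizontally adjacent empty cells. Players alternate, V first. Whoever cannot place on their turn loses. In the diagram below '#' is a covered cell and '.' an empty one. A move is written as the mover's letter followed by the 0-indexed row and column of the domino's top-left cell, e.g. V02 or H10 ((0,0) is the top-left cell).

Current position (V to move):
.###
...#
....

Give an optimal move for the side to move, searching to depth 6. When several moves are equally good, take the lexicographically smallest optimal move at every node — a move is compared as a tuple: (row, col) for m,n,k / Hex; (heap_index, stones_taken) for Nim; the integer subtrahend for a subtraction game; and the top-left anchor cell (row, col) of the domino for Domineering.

[.###/...#/....] V move#1: V00:-1/####/#..#/...., V10:-1/.###/#..#/#..., V11:+1/.###/.#.#/.#..*, V12:-1/.###/..##/..#.
[.###/.#.#/.#..] H move#2: H22:-1/.###/.#.#/.###*
[.###/.#.#/.###] V move#3: V00:+1/####/##.#/.###*, V10:+1/.###/##.#/####
[####/##.#/.###] end (terminal -1, H#4); searched .###/...#/.... to 6

V's best at [.###/...#/....]: V11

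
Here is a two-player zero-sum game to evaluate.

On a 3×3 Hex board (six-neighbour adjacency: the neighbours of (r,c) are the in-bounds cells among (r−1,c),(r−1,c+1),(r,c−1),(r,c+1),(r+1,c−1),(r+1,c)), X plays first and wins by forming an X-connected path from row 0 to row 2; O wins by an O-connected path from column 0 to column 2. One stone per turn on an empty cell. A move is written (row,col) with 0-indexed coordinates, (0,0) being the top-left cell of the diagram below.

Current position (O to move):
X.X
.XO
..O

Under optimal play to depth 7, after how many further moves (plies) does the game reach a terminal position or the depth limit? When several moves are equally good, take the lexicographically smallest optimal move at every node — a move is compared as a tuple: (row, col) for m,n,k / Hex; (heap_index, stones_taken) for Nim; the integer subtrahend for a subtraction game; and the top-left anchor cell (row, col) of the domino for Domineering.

[X.X/.XO/..O] O move#1: (0,1):-1/XOX/.XO/..O*, (1,0):-1/X.X/OXO/..O, (2,0):-1/X.X/.XO/O.O, (2,1):-1/X.X/.XO/.OO
[XOX/.XO/..O] X move#2: (1,0):+1/XOX/XXO/..O*, (2,0):+1/XOX/.XO/X.O, (2,1):+1/XOX/.XO/.XO
[XOX/XXO/..O] O move#3: (2,0):-1/XOX/XXO/O.O*, (2,1):-1/XOX/XXO/.OO
[XOX/XXO/O.O] X move#4: (2,1):+1/XOX/XXO/OXO*
[XOX/XXO/OXO] end (terminal -1, O#5); searched X.X/.XO/..O to 7

PV length from [X.X/.XO/..O]: 4 plies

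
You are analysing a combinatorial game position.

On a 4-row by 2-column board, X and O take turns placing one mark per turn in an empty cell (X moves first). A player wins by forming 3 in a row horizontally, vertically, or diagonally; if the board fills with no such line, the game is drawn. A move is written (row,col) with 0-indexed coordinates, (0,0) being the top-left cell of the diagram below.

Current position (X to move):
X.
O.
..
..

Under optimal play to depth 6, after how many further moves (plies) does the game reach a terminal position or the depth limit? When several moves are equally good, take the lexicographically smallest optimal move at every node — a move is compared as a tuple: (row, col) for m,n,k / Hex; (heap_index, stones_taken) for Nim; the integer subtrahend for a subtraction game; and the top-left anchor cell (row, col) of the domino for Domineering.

ply 1, X at X./O./../.. | (0,1)=+0→XX/O./../..*; (1,1)=+0→X./OX/../..; (2,0)=+0→X./O./X./..; (2,1)=+0→X./O./.X/..; (3,0)=+0→X./O./../X.; (3,1)=+0→X./O./../.X
ply 2, O at XX/O./../.. | (1,1)=+0→XX/OO/../..*; (2,0)=+0→XX/O./O./..; (2,1)=+0→XX/O./.O/..; (3,0)=+0→XX/O./../O.; (3,1)=+0→XX/O./../.O
ply 3, X at XX/OO/../.. | (2,0)=+0→XX/OO/X./..*; (2,1)=+0→XX/OO/.X/..; (3,0)=+0→XX/OO/../X.; (3,1)=+0→XX/OO/../.X
ply 4, O at XX/OO/X./.. | (2,1)=+0→XX/OO/XO/..*; (3,0)=+0→XX/OO/X./O.; (3,1)=+0→XX/OO/X./.O
ply 5, X at XX/OO/XO/.. | (3,0)=-1→XX/OO/XO/X.; (3,1)=+0→XX/OO/XO/.X*
ply 6, O at XX/OO/XO/.X | (3,0)=+0→XX/OO/XO/OX*
ply 7: XX/OO/XO/OX is terminal +0 (X); from X./O./../.. depth 6

PV length from [X./O./../..]: 6 plies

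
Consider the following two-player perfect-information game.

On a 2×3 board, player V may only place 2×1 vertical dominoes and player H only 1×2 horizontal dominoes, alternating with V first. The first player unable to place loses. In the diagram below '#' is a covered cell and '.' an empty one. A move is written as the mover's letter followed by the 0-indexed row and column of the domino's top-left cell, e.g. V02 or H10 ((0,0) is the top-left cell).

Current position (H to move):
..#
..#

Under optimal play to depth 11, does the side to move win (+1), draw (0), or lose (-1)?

[..#/..#] H move#1: H00:+1/###/..#*, H10:+1/..#/###
[###/..#] end (terminal -1, V#2); searched ..#/..# to 11

value(..#/..#, H) = +1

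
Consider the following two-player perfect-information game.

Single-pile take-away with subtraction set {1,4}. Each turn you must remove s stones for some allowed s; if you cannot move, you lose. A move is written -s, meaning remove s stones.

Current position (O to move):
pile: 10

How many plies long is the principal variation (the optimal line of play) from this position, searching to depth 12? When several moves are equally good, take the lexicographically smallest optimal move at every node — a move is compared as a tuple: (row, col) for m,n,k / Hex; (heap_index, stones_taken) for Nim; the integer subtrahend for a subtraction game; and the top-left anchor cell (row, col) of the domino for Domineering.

p1 O@[10]: -1[9]-1* -4[6]-1
p2 X@[9]: -1[8]-1 -4[5]+1*
p3 O@[5]: -1[4]-1* -4[1]-1
p4 X@[4]: -1[3]-1 -4[0]+1*
p5 O@[0] terminal -1; root [10] d12

PV length from [10]: 4 plies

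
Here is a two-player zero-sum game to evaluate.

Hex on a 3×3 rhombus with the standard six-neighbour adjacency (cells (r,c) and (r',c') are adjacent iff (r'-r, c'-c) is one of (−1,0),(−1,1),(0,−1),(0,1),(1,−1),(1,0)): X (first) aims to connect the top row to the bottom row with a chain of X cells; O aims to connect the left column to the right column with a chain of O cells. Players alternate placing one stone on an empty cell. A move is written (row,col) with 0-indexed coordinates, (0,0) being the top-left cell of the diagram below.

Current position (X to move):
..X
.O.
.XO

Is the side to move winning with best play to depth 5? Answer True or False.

[..X/.O./.XO] X move#1: (0,0):-1/X.X/.O./.XO, (0,1):-1/.XX/.O./.XO, (1,0):+1/..X/XO./.XO*, (1,2):+1/..X/.OX/.XO, (2,0):+1/..X/.O./XXO
[..X/XO./.XO] O move#2: (0,0):-1/O.X/XO./.XO*, (0,1):-1/.OX/XO./.XO, (1,2):-1/..X/XOO/.XO, (2,0):-1/..X/XO./OXO
[O.X/XO./.XO] X move#3: (0,1):+1/OXX/XO./.XO*, (1,2):+1/O.X/XOX/.XO, (2,0):+1/O.X/XO./XXO
[OXX/XO./.XO] O move#4: (1,2):-1/OXX/XOO/.XO*, (2,0):-1/OXX/XO./OXO
[OXX/XOO/.XO] X move#5: (2,0):+1/OXX/XOO/XXO*
[OXX/XOO/XXO] end (terminal -1, O#6); searched ..X/.O./.XO to 5

X winning at [..X/.O./.XO]: True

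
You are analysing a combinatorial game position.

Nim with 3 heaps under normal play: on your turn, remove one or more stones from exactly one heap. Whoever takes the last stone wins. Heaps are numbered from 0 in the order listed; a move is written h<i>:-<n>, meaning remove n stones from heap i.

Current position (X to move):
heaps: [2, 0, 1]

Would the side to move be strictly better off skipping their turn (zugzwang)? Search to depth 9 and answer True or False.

zugzwang((2,0,1), X) = False

[(2,0,1)] X move#1: h0:-1:+1/(1,0,1)*, h0:-2:-1/(0,0,1), h2:-1:-1/(2,0,0)
[(1,0,1)] O move#2: h0:-1:-1/(0,0,1)*, h2:-1:-1/(1,0,0)
[(0,0,1)] X move#3: h2:-1:+1/(0,0,0)*
[(0,0,0)] end (terminal -1, O#4); searched (2,0,1) to 9
suppose X passes — search the same position with O to move:
pass> [(2,0,1)] O move#1: h0:-1:+1/(1,0,1)*, h0:-2:-1/(0,0,1), h2:-1:-1/(2,0,0)
pass> [(1,0,1)] X move#2: h0:-1:-1/(0,0,1)*, h2:-1:-1/(1,0,0)
pass> [(0,0,1)] O move#3: h2:-1:+1/(0,0,0)*
pass> [(0,0,0)] end (terminal -1, X#4); searched (2,0,1) to 9
for X: play +1, pass -1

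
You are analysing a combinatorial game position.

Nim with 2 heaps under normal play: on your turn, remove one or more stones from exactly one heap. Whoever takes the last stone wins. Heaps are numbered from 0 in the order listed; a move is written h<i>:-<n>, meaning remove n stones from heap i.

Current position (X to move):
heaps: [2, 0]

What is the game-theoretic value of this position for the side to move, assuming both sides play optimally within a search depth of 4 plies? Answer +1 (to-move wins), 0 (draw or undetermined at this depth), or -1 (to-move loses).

value((2,0), X) = +1

ply 1, X at (2,0) | h0:-1=-1→(1,0); h0:-2=+1→(0,0)*
ply 2: (0,0) is terminal -1 (O); from (2,0) depth 4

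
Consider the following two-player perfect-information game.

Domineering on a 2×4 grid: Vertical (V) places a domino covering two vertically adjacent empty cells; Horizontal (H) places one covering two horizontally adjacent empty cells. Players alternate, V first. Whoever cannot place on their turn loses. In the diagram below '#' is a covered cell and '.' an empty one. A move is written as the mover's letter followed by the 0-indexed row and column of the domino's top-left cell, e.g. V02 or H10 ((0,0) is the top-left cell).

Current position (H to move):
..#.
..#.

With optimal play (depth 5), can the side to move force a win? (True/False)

H winning at [..#./..#.]: True

[..#./..#.] H move#1: H00:+1/###./..#.*, H10:+1/..#./###.
[###./..#.] V move#2: V03:-1/####/..##*
[####/..##] H move#3: H10:+1/####/####*
[####/####] end (terminal -1, V#4); searched ..#./..#. to 5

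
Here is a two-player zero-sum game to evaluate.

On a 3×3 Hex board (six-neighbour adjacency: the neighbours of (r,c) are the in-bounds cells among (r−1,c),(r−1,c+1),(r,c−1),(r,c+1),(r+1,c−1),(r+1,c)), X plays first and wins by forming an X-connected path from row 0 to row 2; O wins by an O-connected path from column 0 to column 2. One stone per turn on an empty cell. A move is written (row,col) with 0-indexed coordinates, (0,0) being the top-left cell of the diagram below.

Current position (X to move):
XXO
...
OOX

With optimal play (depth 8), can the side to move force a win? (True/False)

[XXO/.../OOX] X move#1: (1,0):-1/XXO/X../OOX*, (1,1):-1/XXO/.X./OOX, (1,2):-1/XXO/..X/OOX
[XXO/X../OOX] O move#2: (1,1):+1/XXO/XO./OOX*, (1,2):+1/XXO/X.O/OOX
[XXO/XO./OOX] end (terminal -1, X#3); searched XXO/.../OOX to 8

X winning at [XXO/.../OOX]: False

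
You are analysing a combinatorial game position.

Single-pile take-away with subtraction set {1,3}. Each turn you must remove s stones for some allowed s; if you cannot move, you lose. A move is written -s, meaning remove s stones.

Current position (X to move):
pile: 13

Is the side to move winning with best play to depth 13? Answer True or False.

X winning at [13]: True

ply 1, X at 13 | -1=+1→12*; -3=+1→10
ply 2, O at 12 | -1=-1→11*; -3=-1→9
ply 3, X at 11 | -1=+1→10*; -3=+1→8
ply 4, O at 10 | -1=-1→9*; -3=-1→7
ply 5, X at 9 | -1=+1→8*; -3=+1→6
ply 6, O at 8 | -1=-1→7*; -3=-1→5
ply 7, X at 7 | -1=+1→6*; -3=+1→4
ply 8, O at 6 | -1=-1→5*; -3=-1→3
ply 9, X at 5 | -1=+1→4*; -3=+1→2
ply 10, O at 4 | -1=-1→3*; -3=-1→1
ply 11, X at 3 | -1=+1→2*; -3=+1→0
ply 12, O at 2 | -1=-1→1*
ply 13, X at 1 | -1=+1→0*
ply 14: 0 is terminal -1 (O); from 13 depth 13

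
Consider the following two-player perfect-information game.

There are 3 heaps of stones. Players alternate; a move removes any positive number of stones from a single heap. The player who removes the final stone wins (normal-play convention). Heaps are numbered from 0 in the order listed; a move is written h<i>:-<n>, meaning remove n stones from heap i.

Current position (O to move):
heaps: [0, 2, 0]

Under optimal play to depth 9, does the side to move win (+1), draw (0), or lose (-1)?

value((0,2,0), O) = +1

[(0,2,0)] O move#1: h1:-1:-1/(0,1,0), h1:-2:+1/(0,0,0)*
[(0,0,0)] end (terminal -1, X#2); searched (0,2,0) to 9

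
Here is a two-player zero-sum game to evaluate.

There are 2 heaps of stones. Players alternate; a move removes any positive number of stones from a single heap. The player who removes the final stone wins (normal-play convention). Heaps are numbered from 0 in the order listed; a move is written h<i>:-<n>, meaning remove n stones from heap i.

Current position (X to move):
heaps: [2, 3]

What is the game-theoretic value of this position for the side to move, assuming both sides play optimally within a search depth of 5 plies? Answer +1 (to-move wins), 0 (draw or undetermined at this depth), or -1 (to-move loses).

p1 X@[(2,3)]: h0:-1[(1,3)]-1 h0:-2[(0,3)]-1 h1:-1[(2,2)]+1* h1:-2[(2,1)]-1 h1:-3[(2,0)]-1
p2 O@[(2,2)]: h0:-1[(1,2)]-1* h0:-2[(0,2)]-1 h1:-1[(2,1)]-1 h1:-2[(2,0)]-1
p3 X@[(1,2)]: h0:-1[(0,2)]-1 h1:-1[(1,1)]+1* h1:-2[(1,0)]-1
p4 O@[(1,1)]: h0:-1[(0,1)]-1* h1:-1[(1,0)]-1
p5 X@[(0,1)]: h1:-1[(0,0)]+1*
p6 O@[(0,0)] terminal -1; root [(2,3)] d5

value((2,3), X) = +1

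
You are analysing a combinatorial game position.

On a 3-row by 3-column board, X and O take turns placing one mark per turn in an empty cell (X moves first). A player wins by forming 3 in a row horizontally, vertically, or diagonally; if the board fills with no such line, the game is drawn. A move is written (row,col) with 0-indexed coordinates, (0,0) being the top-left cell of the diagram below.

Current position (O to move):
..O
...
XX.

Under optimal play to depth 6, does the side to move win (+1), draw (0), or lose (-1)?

value(..O/.../XX., O) = +1

[..O/.../XX.] O move#1: (0,0):-1/O.O/.../XX., (0,1):-1/.OO/.../XX., (1,0):-1/..O/O../XX., (1,1):-1/..O/.O./XX., (1,2):-1/..O/..O/XX., (2,2):+1/..O/.../XXO*
[..O/.../XXO] X move#2: (0,0):-1/X.O/.../XXO*, (0,1):-1/.XO/.../XXO, (1,0):-1/..O/X../XXO, (1,1):-1/..O/.X./XXO, (1,2):-1/..O/..X/XXO
[X.O/.../XXO] O move#3: (0,1):-1/XOO/.../XXO, (1,0):+0/X.O/O../XXO, (1,1):-1/X.O/.O./XXO, (1,2):+1/X.O/..O/XXO*
[X.O/..O/XXO] end (terminal -1, X#4); searched ..O/.../XX. to 6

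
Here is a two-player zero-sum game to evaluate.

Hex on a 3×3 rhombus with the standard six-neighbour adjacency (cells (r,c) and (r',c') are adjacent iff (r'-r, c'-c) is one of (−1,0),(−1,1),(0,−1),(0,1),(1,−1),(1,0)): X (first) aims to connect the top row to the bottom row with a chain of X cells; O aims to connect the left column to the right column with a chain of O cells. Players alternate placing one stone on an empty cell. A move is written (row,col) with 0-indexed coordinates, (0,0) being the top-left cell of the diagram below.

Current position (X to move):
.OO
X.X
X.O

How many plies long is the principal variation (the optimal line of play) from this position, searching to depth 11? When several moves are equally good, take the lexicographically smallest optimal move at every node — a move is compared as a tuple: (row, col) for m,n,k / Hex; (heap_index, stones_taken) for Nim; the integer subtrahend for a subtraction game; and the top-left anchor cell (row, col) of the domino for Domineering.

[.OO/X.X/X.O] X move#1: (0,0):+1/XOO/X.X/X.O*, (1,1):-1/.OO/XXX/X.O, (2,1):-1/.OO/X.X/XXO
[XOO/X.X/X.O] end (terminal -1, O#2); searched .OO/X.X/X.O to 11

PV length from [.OO/X.X/X.O]: 1 ply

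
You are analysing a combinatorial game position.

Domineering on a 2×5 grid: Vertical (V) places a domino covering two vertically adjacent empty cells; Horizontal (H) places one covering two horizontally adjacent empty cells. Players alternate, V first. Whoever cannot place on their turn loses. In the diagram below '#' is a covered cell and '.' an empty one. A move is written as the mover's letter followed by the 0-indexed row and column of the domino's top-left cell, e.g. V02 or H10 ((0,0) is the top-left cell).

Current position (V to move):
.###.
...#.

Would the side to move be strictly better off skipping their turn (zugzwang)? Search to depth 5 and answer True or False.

zugzwang(.###./...#., V) = False

p1 V@[.###./...#.]: V00[####./#..#.]+1* V04[.####/...##]-1
p2 H@[####./#..#.]: H11[####./####.]-1*
p3 V@[####./####.]: V04[#####/#####]+1*
p4 H@[#####/#####] terminal -1; root [.###./...#.] d5
pass branch (H moves first from the same position):
  | p1 H@[.###./...#.]: H10[.###./##.#.]-1* H11[.###./.###.]-1
  | p2 V@[.###./##.#.]: V04[.####/##.##]+1*
  | p3 H@[.####/##.##] terminal -1; root [.###./...#.] d5
V moving scores +1; V passing scores +1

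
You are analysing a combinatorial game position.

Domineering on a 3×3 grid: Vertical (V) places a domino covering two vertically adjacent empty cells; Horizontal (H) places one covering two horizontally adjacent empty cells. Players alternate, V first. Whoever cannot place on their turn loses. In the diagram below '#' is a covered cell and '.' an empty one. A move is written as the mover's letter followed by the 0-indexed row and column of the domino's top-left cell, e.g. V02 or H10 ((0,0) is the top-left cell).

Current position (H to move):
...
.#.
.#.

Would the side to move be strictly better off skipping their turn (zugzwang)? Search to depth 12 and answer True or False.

p1 H@[.../.#./.#.]: H00[##./.#./.#.]-1* H01[.##/.#./.#.]-1
p2 V@[##./.#./.#.]: V02[###/.##/.#.]+1* V10[##./##./##.]+1 V12[##./.##/.##]+1
p3 H@[###/.##/.#.] terminal -1; root [.../.#./.#.] d12
pass branch (V moves first from the same position):
  | p1 V@[.../.#./.#.]: V00[#../##./.#.]+1* V02[..#/.##/.#.]+1 V10[.../##./##.]+1 V12[.../.##/.##]+1
  | p2 H@[#../##./.#.]: H01[###/##./.#.]-1*
  | p3 V@[###/##./.#.]: V12[###/###/.##]+1*
  | p4 H@[###/###/.##] terminal -1; root [.../.#./.#.] d12
H moving scores -1; H passing scores -1

zugzwang(.../.#./.#., H) = False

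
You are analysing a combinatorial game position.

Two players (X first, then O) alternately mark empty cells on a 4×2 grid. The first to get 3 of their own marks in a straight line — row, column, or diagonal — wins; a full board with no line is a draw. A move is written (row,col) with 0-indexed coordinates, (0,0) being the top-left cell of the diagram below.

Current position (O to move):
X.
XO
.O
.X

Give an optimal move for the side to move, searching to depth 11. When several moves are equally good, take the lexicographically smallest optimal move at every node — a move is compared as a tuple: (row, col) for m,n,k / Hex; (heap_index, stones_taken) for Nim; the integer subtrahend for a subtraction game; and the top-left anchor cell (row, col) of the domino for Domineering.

O's best at [X./XO/.O/.X]: (0,1)

[X./XO/.O/.X] O move#1: (0,1):+1/XO/XO/.O/.X*, (2,0):+0/X./XO/OO/.X, (3,0):-1/X./XO/.O/OX
[XO/XO/.O/.X] end (terminal -1, X#2); searched X./XO/.O/.X to 11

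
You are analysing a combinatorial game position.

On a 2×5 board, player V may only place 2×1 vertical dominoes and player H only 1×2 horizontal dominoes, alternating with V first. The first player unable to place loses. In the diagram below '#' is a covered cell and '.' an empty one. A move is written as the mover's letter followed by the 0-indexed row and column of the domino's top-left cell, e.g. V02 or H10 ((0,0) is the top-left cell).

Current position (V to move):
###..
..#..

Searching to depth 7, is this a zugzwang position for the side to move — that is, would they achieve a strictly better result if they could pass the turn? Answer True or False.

zugzwang(###../..#.., V) = False

ply 1, V at ###../..#.. | V03=+1→####./..##.*; V04=+1→###.#/..#.#
ply 2, H at ####./..##. | H10=-1→####./####.*
ply 3, V at ####./####. | V04=+1→#####/#####*
ply 4: #####/##### is terminal -1 (H); from ###../..#.. depth 7
pass branch (H moves first from the same position):
  | ply 1, H at ###../..#.. | H03=+1→#####/..#..*; H10=-1→###../###..; H13=+1→###../..###
  | ply 2: #####/..#.. is terminal -1 (V); from ###../..#.. depth 7
V moving scores +1; V passing scores -1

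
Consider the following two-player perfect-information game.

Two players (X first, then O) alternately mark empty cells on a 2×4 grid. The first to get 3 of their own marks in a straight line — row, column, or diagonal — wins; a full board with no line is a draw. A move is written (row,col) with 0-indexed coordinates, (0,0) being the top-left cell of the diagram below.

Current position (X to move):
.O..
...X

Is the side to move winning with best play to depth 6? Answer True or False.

X winning at [.O../...X]: False

ply 1, X at .O../...X | (0,0)=+0→XO../...X*; (0,2)=+0→.OX./...X; (0,3)=+0→.O.X/...X; (1,0)=-1→.O../X..X; (1,1)=+0→.O../.X.X; (1,2)=+0→.O../..XX
ply 2, O at XO../...X | (0,2)=+0→XOO./...X*; (0,3)=+0→XO.O/...X; (1,0)=+0→XO../O..X; (1,1)=+0→XO../.O.X; (1,2)=+0→XO../..OX
ply 3, X at XOO./...X | (0,3)=+0→XOOX/...X*; (1,0)=-1→XOO./X..X; (1,1)=-1→XOO./.X.X; (1,2)=-1→XOO./..XX
ply 4, O at XOOX/...X | (1,0)=+0→XOOX/O..X*; (1,1)=+0→XOOX/.O.X; (1,2)=+0→XOOX/..OX
ply 5, X at XOOX/O..X | (1,1)=+0→XOOX/OX.X*; (1,2)=+0→XOOX/O.XX
ply 6, O at XOOX/OX.X | (1,2)=+0→XOOX/OXOX*
ply 7: XOOX/OXOX is terminal +0 (X); from .O../...X depth 6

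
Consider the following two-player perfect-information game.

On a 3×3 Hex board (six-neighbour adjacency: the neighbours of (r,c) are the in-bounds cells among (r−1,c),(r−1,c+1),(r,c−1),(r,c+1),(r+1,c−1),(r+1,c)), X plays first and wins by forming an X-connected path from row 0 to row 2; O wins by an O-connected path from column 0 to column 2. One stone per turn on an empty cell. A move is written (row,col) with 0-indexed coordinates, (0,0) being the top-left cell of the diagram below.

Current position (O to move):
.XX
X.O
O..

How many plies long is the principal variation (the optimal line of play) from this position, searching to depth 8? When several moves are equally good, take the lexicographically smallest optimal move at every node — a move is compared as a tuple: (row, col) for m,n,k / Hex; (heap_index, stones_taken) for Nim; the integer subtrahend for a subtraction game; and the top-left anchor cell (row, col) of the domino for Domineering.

ply 1, O at .XX/X.O/O.. | (0,0)=+1→OXX/X.O/O..*; (1,1)=+1→.XX/XOO/O..; (2,1)=+1→.XX/X.O/OO.; (2,2)=+1→.XX/X.O/O.O
ply 2, X at OXX/X.O/O.. | (1,1)=-1→OXX/XXO/O..*; (2,1)=-1→OXX/X.O/OX.; (2,2)=-1→OXX/X.O/O.X
ply 3, O at OXX/XXO/O.. | (2,1)=+1→OXX/XXO/OO.*; (2,2)=-1→OXX/XXO/O.O
ply 4: OXX/XXO/OO. is terminal -1 (X); from .XX/X.O/O.. depth 8

PV length from [.XX/X.O/O..]: 3 plies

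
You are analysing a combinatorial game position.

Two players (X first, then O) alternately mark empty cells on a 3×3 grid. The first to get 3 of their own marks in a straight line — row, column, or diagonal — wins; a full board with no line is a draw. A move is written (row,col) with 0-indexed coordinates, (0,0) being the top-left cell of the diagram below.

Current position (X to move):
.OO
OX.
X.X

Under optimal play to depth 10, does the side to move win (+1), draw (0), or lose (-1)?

value(.OO/OX./X.X, X) = +1

[.OO/OX./X.X] X move#1: (0,0):+1/XOO/OX./X.X*, (1,2):-1/.OO/OXX/X.X, (2,1):+1/.OO/OX./XXX
[XOO/OX./X.X] end (terminal -1, O#2); searched .OO/OX./X.X to 10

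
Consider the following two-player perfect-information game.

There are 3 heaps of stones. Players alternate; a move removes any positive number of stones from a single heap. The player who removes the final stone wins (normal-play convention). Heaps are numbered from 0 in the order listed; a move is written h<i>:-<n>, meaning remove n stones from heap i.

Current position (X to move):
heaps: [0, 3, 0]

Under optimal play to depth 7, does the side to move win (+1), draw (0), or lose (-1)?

value((0,3,0), X) = +1

ply 1, X at (0,3,0) | h1:-1=-1→(0,2,0); h1:-2=-1→(0,1,0); h1:-3=+1→(0,0,0)*
ply 2: (0,0,0) is terminal -1 (O); from (0,3,0) depth 7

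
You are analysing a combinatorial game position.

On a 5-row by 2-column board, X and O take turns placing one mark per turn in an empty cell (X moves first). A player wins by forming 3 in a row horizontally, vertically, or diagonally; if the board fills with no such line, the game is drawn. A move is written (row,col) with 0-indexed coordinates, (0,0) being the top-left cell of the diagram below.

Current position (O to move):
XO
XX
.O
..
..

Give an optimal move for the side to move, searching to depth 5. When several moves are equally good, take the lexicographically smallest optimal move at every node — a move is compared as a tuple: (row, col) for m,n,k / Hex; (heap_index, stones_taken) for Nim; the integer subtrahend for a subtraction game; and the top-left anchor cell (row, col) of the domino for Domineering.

ply 1, O at XO/XX/.O/../.. | (2,0)=+0→XO/XX/OO/../..*; (3,0)=-1→XO/XX/.O/O./..; (3,1)=-1→XO/XX/.O/.O/..; (4,0)=-1→XO/XX/.O/../O.; (4,1)=-1→XO/XX/.O/../.O
ply 2, X at XO/XX/OO/../.. | (3,0)=+0→XO/XX/OO/X./..*; (3,1)=+0→XO/XX/OO/.X/..; (4,0)=+0→XO/XX/OO/../X.; (4,1)=+0→XO/XX/OO/../.X
ply 3, O at XO/XX/OO/X./.. | (3,1)=+0→XO/XX/OO/XO/..*; (4,0)=+0→XO/XX/OO/X./O.; (4,1)=+0→XO/XX/OO/X./.O
ply 4, X at XO/XX/OO/XO/.. | (4,0)=-1→XO/XX/OO/XO/X.; (4,1)=+0→XO/XX/OO/XO/.X*
ply 5, O at XO/XX/OO/XO/.X | (4,0)=+0→XO/XX/OO/XO/OX*
ply 6: XO/XX/OO/XO/OX is terminal +0 (X); from XO/XX/.O/../.. depth 5

O's best at [XO/XX/.O/../..]: (2,0)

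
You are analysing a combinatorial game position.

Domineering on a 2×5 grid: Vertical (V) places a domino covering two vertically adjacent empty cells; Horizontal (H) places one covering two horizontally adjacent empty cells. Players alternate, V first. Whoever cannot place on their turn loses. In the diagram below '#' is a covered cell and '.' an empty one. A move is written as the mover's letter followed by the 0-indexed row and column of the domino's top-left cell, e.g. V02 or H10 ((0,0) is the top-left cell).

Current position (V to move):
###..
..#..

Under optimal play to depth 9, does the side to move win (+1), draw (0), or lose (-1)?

ply 1, V at ###../..#.. | V03=+1→####./..##.*; V04=+1→###.#/..#.#
ply 2, H at ####./..##. | H10=-1→####./####.*
ply 3, V at ####./####. | V04=+1→#####/#####*
ply 4: #####/##### is terminal -1 (H); from ###../..#.. depth 9

value(###../..#.., V) = +1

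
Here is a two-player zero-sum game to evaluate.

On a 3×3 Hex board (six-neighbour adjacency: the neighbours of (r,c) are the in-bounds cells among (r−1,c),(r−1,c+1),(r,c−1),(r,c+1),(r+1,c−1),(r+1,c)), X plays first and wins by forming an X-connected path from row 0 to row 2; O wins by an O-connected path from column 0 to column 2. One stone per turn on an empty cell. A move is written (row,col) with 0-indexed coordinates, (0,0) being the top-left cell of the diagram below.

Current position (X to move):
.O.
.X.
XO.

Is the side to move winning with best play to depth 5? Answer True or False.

ply 1, X at .O./.X./XO. | (0,0)=+1→XO./.X./XO.*; (0,2)=+1→.OX/.X./XO.; (1,0)=+1→.O./XX./XO.; (1,2)=-1→.O./.XX/XO.; (2,2)=-1→.O./.X./XOX
ply 2, O at XO./.X./XO. | (0,2)=-1→XOO/.X./XO.*; (1,0)=-1→XO./OX./XO.; (1,2)=-1→XO./.XO/XO.; (2,2)=-1→XO./.X./XOO
ply 3, X at XOO/.X./XO. | (1,0)=+1→XOO/XX./XO.*; (1,2)=-1→XOO/.XX/XO.; (2,2)=-1→XOO/.X./XOX
ply 4: XOO/XX./XO. is terminal -1 (O); from .O./.X./XO. depth 5

X winning at [.O./.X./XO.]: True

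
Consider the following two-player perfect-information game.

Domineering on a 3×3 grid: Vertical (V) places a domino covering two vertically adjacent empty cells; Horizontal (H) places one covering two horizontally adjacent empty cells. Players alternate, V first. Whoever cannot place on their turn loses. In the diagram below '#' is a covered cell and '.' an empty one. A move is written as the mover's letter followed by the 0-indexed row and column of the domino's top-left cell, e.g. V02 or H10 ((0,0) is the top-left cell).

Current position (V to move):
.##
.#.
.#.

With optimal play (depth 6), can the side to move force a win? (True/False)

p1 V@[.##/.#./.#.]: V00[###/##./.#.]+1* V10[.##/##./##.]+1 V12[.##/.##/.##]+1
p2 H@[###/##./.#.] terminal -1; root [.##/.#./.#.] d6

V winning at [.##/.#./.#.]: True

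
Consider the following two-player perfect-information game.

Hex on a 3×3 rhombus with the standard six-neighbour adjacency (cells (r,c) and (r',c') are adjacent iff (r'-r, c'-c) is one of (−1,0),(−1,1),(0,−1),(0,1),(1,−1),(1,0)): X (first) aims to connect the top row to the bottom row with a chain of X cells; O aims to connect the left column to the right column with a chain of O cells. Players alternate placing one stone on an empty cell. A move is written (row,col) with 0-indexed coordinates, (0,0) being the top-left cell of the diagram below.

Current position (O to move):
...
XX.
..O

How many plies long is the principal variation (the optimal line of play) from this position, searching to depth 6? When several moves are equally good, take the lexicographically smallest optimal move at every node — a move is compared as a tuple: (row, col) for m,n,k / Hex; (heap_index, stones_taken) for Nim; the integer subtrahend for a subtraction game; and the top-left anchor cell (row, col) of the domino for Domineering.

p1 O@[.../XX./..O]: (0,0)[O../XX./..O]-1* (0,1)[.O./XX./..O]-1 (0,2)[..O/XX./..O]-1 (1,2)[.../XXO/..O]-1 (2,0)[.../XX./O.O]-1 (2,1)[.../XX./.OO]-1
p2 X@[O../XX./..O]: (0,1)[OX./XX./..O]+1* (0,2)[O.X/XX./..O]+1 (1,2)[O../XXX/..O]+1 (2,0)[O../XX./X.O]+1 (2,1)[O../XX./.XO]+1
p3 O@[OX./XX./..O]: (0,2)[OXO/XX./..O]-1* (1,2)[OX./XXO/..O]-1 (2,0)[OX./XX./O.O]-1 (2,1)[OX./XX./.OO]-1
p4 X@[OXO/XX./..O]: (1,2)[OXO/XXX/..O]+1* (2,0)[OXO/XX./X.O]+1 (2,1)[OXO/XX./.XO]+1
p5 O@[OXO/XXX/..O]: (2,0)[OXO/XXX/O.O]-1* (2,1)[OXO/XXX/.OO]-1
p6 X@[OXO/XXX/O.O]: (2,1)[OXO/XXX/OXO]+1*
p7 O@[OXO/XXX/OXO] terminal -1; root [.../XX./..O] d6

PV length from [.../XX./..O]: 6 plies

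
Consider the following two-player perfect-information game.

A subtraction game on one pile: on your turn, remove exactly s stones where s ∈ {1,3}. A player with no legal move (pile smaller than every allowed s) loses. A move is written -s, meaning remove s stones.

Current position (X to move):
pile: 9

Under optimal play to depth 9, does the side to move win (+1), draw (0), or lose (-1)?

value(9, X) = +1

p1 X@[9]: -1[8]+1* -3[6]+1
p2 O@[8]: -1[7]-1* -3[5]-1
p3 X@[7]: -1[6]+1* -3[4]+1
p4 O@[6]: -1[5]-1* -3[3]-1
p5 X@[5]: -1[4]+1* -3[2]+1
p6 O@[4]: -1[3]-1* -3[1]-1
p7 X@[3]: -1[2]+1* -3[0]+1
p8 O@[2]: -1[1]-1*
p9 X@[1]: -1[0]+1*
p10 O@[0] terminal -1; root [9] d9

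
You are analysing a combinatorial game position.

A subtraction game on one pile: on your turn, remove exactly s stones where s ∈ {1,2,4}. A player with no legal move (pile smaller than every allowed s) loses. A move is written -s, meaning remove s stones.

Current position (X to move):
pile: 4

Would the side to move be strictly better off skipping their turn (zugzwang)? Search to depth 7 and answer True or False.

[4] X move#1: -1:+1/3*, -2:-1/2, -4:+1/0
[3] O move#2: -1:-1/2*, -2:-1/1
[2] X move#3: -1:-1/1, -2:+1/0*
[0] end (terminal -1, O#4); searched 4 to 7
if X skipped the turn, O would face:
~ [4] O move#1: -1:+1/3*, -2:-1/2, -4:+1/0
~ [3] X move#2: -1:-1/2*, -2:-1/1
~ [2] O move#3: -1:-1/1, -2:+1/0*
~ [0] end (terminal -1, X#4); searched 4 to 7
compare (X): move=+1 vs pass=-1

zugzwang(4, X) = False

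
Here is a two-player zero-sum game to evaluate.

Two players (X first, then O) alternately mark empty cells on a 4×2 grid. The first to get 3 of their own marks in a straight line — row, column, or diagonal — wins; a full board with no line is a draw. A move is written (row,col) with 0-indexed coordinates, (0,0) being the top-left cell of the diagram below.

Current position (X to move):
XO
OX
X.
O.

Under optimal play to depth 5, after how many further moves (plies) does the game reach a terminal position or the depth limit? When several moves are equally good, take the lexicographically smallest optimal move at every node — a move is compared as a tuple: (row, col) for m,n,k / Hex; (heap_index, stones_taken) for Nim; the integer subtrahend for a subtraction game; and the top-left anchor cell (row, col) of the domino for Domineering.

PV length from [XO/OX/X./O.]: 2 plies

ply 1, X at XO/OX/X./O. | (2,1)=+0→XO/OX/XX/O.*; (3,1)=+0→XO/OX/X./OX
ply 2, O at XO/OX/XX/O. | (3,1)=+0→XO/OX/XX/OO*
ply 3: XO/OX/XX/OO is terminal +0 (X); from XO/OX/X./O. depth 5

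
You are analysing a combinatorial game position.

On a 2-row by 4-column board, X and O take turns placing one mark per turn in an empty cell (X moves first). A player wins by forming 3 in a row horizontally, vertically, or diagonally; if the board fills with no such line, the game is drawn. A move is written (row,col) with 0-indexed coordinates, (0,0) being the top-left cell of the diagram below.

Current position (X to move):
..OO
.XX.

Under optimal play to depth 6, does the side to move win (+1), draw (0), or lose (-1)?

value(..OO/.XX., X) = +1

[..OO/.XX.] X move#1: (0,0):-1/X.OO/.XX., (0,1):+1/.XOO/.XX.*, (1,0):+1/..OO/XXX., (1,3):+1/..OO/.XXX
[.XOO/.XX.] O move#2: (0,0):-1/OXOO/.XX.*, (1,0):-1/.XOO/OXX., (1,3):-1/.XOO/.XXO
[OXOO/.XX.] X move#3: (1,0):+1/OXOO/XXX.*, (1,3):+1/OXOO/.XXX
[OXOO/XXX.] end (terminal -1, O#4); searched ..OO/.XX. to 6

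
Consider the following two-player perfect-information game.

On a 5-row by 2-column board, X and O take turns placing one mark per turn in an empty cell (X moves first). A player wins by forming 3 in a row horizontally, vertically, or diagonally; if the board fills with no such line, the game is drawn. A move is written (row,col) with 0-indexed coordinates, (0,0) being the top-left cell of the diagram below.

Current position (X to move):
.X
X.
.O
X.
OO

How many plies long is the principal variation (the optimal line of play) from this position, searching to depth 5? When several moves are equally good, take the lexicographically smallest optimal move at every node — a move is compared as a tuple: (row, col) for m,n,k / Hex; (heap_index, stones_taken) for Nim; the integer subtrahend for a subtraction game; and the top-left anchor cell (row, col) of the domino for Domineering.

p1 X@[.X/X./.O/X./OO]: (0,0)[XX/X./.O/X./OO]-1 (1,1)[.X/XX/.O/X./OO]-1 (2,0)[.X/X./XO/X./OO]+1* (3,1)[.X/X./.O/XX/OO]+0
p2 O@[.X/X./XO/X./OO] terminal -1; root [.X/X./.O/X./OO] d5

PV length from [.X/X./.O/X./OO]: 1 ply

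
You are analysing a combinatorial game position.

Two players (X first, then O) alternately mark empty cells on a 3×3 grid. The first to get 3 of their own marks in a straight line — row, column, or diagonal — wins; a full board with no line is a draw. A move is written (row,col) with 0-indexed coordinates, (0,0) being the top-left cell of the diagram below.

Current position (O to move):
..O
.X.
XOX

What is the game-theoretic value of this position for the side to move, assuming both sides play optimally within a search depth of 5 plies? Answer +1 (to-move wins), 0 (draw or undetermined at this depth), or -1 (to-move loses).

ply 1, O at ..O/.X./XOX | (0,0)=+0→O.O/.X./XOX*; (0,1)=-1→.OO/.X./XOX; (1,0)=-1→..O/OX./XOX; (1,2)=-1→..O/.XO/XOX
ply 2, X at O.O/.X./XOX | (0,1)=+0→OXO/.X./XOX*; (1,0)=-1→O.O/XX./XOX; (1,2)=-1→O.O/.XX/XOX
ply 3, O at OXO/.X./XOX | (1,0)=+0→OXO/OX./XOX*; (1,2)=+0→OXO/.XO/XOX
ply 4, X at OXO/OX./XOX | (1,2)=+0→OXO/OXX/XOX*
ply 5: OXO/OXX/XOX is terminal +0 (O); from ..O/.X./XOX depth 5

value(..O/.X./XOX, O) = 0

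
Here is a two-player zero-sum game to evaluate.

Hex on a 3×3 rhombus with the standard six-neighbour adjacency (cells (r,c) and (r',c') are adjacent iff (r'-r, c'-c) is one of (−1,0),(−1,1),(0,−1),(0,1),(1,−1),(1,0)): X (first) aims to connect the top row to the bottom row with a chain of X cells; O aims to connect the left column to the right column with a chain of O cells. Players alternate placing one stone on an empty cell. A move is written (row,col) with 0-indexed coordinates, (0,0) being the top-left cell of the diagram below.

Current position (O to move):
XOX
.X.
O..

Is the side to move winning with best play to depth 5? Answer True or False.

O winning at [XOX/.X./O..]: True

ply 1, O at XOX/.X./O.. | (1,0)=-1→XOX/OX./O..; (1,2)=-1→XOX/.XO/O..; (2,1)=+1→XOX/.X./OO.*; (2,2)=-1→XOX/.X./O.O
ply 2, X at XOX/.X./OO. | (1,0)=-1→XOX/XX./OO.*; (1,2)=-1→XOX/.XX/OO.; (2,2)=-1→XOX/.X./OOX
ply 3, O at XOX/XX./OO. | (1,2)=+1→XOX/XXO/OO.*; (2,2)=+1→XOX/XX./OOO
ply 4: XOX/XXO/OO. is terminal -1 (X); from XOX/.X./O.. depth 5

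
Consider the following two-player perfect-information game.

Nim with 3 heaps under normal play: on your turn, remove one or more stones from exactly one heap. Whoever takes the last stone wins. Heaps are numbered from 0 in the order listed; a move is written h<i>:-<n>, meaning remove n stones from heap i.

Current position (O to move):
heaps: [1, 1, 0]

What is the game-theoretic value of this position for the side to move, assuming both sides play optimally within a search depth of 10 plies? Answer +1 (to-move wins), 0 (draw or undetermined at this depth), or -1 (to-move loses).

value((1,1,0), O) = -1

ply 1, O at (1,1,0) | h0:-1=-1→(0,1,0)*; h1:-1=-1→(1,0,0)
ply 2, X at (0,1,0) | h1:-1=+1→(0,0,0)*
ply 3: (0,0,0) is terminal -1 (O); from (1,1,0) depth 10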